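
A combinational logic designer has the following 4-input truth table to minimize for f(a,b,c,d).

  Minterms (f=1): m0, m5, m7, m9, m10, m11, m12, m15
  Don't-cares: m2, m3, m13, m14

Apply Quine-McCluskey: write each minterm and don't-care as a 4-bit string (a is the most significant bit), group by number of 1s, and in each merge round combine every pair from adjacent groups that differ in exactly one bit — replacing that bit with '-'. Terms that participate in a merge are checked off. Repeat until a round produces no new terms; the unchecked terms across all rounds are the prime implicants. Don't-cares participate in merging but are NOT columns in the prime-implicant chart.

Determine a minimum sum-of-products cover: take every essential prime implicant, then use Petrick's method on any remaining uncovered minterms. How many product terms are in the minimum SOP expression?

5

[col 0] 0000*, 0010*, 0011*, 0101*, 0111*, 1001*, 1010*, 1011*, 1100*, 1101*, 1110*, 1111*
[col 1] -010*, -011*, -101*, -111*, 0-11*, 00-0, 001-*, 01-1*, 1-01*, 1-10*, 1-11*, 10-1*, 101-*, 11-0*, 11-1*, 110-*, 111-*
[col 2] --11, -01-, -1-1, 1--1, 1-1-, 11--
Prime implicants: --11, -01-, -1-1, 00-0, 1--1, 1-1-, 11--
PI chart (minterm → PIs covering it):
  0 | 00-0  (sole → essential)
  5 | -1-1  (sole → essential)
  7 | --11,-1-1
  9 | 1--1  (sole → essential)
  10 | -01-,1-1-
  11 | --11,-01-,1--1,1-1-
  12 | 11--  (sole → essential)
  15 | --11,-1-1,1--1,1-1-,11--
Essential prime implicants: -1-1, 00-0, 1--1, 11--
Petrick residual → -01-
Minimum SOP uses 5 PIs: b'c + bd + a'b'd' + ad + ab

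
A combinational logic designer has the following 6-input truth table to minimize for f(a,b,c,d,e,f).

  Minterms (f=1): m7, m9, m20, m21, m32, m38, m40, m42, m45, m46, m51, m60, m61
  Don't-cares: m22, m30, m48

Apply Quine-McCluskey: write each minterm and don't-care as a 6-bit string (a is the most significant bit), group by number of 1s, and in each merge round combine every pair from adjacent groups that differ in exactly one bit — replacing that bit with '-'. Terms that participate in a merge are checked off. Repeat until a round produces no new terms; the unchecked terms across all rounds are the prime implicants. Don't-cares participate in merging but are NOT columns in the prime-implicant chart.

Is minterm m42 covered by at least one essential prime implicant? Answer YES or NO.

NO

size-2^0 implicants → 000111  001001  010100(✓)  010101(✓)  010110(✓)  011110(✓)  100000(✓)  100110(✓)  101000(✓)  101010(✓)  101101(✓)  101110(✓)  110000(✓)  110011  111100(✓)  111101(✓)
size-2^1 implicants → 01-110  0101-0  01010-  1-0000  1-1101  10-000  10-110  101-10  1010-0  11110-
Unchecked terms (primes): 000111, 001001, 01-110, 0101-0, 01010-, 1-0000, 1-1101, 10-000, 10-110, 101-10, 1010-0, 110011, 11110-
Minterm coverage:
  m7 ⊆ 000111 [E]
  m9 ⊆ 001001 [E]
  m20 ⊆ 0101-0,01010-
  m21 ⊆ 01010- [E]
  m32 ⊆ 1-0000,10-000
  m38 ⊆ 10-110 [E]
  m40 ⊆ 10-000,1010-0
  m42 ⊆ 101-10,1010-0
  m45 ⊆ 1-1101 [E]
  m46 ⊆ 10-110,101-10
  m51 ⊆ 110011 [E]
  m60 ⊆ 11110- [E]
  m61 ⊆ 1-1101,11110-
E = {000111, 001001, 01010-, 1-1101, 10-110, 110011, 11110-}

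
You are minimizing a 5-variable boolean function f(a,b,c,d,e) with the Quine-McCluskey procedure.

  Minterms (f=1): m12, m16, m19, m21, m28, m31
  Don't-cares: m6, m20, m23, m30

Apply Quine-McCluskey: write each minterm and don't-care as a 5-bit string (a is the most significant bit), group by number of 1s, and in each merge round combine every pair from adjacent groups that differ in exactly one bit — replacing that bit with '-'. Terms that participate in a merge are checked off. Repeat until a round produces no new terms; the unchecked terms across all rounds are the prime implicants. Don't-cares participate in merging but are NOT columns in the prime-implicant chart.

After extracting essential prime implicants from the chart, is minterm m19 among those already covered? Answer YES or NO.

size-2^0 implicants → 00110  01100(✓)  10000(✓)  10011(✓)  10100(✓)  10101(✓)  10111(✓)  11100(✓)  11110(✓)  11111(✓)
size-2^1 implicants → -1100  1-100  1-111  10-00  10-11  101-1  1010-  111-0  1111-
Unchecked terms (primes): -1100, 00110, 1-100, 1-111, 10-00, 10-11, 101-1, 1010-, 111-0, 1111-
Minterm coverage:
  m12 ⊆ -1100 [E]
  m16 ⊆ 10-00 [E]
  m19 ⊆ 10-11 [E]
  m21 ⊆ 101-1,1010-
  m28 ⊆ -1100,1-100,111-0
  m31 ⊆ 1-111,1111-
E = {-1100, 10-00, 10-11}

YES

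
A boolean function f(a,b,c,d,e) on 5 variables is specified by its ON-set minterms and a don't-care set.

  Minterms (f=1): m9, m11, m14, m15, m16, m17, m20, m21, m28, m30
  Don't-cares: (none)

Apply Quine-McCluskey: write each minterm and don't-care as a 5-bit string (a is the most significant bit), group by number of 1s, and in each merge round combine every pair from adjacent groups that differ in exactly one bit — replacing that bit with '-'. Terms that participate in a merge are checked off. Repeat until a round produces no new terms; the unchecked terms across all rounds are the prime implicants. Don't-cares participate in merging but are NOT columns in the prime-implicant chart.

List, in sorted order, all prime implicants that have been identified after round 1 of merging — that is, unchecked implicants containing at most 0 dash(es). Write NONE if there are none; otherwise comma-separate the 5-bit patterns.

[col 0] 01001*, 01011*, 01110*, 01111*, 10000*, 10001*, 10100*, 10101*, 11100*, 11110*
[col 1] -1110, 01-11, 010-1, 0111-, 1-100, 10-00*, 10-01*, 1000-*, 1010-*, 111-0
[col 2] 10-0-
Prime implicants: -1110, 01-11, 010-1, 0111-, 1-100, 10-0-, 111-0

NONE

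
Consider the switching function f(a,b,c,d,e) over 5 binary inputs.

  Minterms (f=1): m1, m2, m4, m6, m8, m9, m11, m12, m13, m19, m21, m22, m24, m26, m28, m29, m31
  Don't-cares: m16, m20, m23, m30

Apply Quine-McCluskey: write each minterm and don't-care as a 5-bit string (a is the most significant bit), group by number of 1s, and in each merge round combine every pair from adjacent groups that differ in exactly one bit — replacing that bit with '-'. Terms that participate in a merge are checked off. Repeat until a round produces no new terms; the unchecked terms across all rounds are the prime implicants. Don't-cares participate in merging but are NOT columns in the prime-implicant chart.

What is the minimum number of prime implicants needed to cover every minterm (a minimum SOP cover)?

8

Round 0: 00001✓ 00010✓ 00100✓ 00110✓ 01000✓ 01001✓ 01011✓ 01100✓ 01101✓ 10000✓ 10011✓ 10100✓ 10101✓ 10110✓ 10111✓ 11000✓ 11010✓ 11100✓ 11101✓ 11110✓ 11111✓
Round 1: -0100✓ -0110✓ -1000✓ -1100✓ -1101✓ 0-001 0-100✓ 00-10 001-0✓ 01-00✓ 01-01✓ 010-1 0100-✓ 0110-✓ 1-000✓ 1-100✓ 1-101✓ 1-110✓ 1-111✓ 10-00✓ 10-11 101-0✓ 101-1✓ 1010-✓ 1011-✓ 11-00✓ 11-10✓ 110-0✓ 111-0✓ 111-1✓ 1110-✓ 1111-✓
Round 2: --100 -01-0 -1-00 -110- 01-0- 1--00 1-1-0✓ 1-1-1✓ 1-10-✓ 1-11-✓ 101--✓ 11--0 111--✓
Round 3: 1-1--
PIs = {--100, -01-0, -1-00, -110-, 0-001, 00-10, 01-0-, 010-1, 1--00, 1-1--, 10-11, 11--0}
Coverage chart:
  m1: 0-001 ←essential
  m2: 00-10 ←essential
  m4: --100,-01-0
  m6: -01-0,00-10
  m8: -1-00,01-0-
  m9: 0-001,01-0-,010-1
  m11: 010-1 ←essential
  m12: --100,-1-00,-110-,01-0-
  m13: -110-,01-0-
  m19: 10-11 ←essential
  m21: 1-1-- ←essential
  m22: -01-0,1-1--
  m24: -1-00,1--00,11--0
  m26: 11--0 ←essential
  m28: --100,-1-00,-110-,1--00,1-1--,11--0
  m29: -110-,1-1--
  m31: 1-1-- ←essential
Essential: 0-001, 00-10, 010-1, 1-1--, 10-11, 11--0
Petrick residual → --100, 01-0-
Min cover (8 terms): cd'e' + a'c'd'e + a'b'de' + a'bd' + a'bc'e + ac + ab'de + abe'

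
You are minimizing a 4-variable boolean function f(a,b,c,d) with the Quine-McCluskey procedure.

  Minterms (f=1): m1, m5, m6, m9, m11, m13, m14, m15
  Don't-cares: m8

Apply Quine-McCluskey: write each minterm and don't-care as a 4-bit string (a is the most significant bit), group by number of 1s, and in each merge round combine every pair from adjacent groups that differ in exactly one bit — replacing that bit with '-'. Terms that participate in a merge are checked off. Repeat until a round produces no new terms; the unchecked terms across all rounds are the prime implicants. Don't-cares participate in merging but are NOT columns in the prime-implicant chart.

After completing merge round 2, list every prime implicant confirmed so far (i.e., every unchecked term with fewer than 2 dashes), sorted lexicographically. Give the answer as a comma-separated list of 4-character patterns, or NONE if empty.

Round 0: 0001✓ 0101✓ 0110✓ 1000✓ 1001✓ 1011✓ 1101✓ 1110✓ 1111✓
Round 1: -001✓ -101✓ -110 0-01✓ 1-01✓ 1-11✓ 10-1✓ 100- 11-1✓ 111-
Round 2: --01 1--1
PIs = {--01, -110, 1--1, 100-, 111-}

-110, 100-, 111-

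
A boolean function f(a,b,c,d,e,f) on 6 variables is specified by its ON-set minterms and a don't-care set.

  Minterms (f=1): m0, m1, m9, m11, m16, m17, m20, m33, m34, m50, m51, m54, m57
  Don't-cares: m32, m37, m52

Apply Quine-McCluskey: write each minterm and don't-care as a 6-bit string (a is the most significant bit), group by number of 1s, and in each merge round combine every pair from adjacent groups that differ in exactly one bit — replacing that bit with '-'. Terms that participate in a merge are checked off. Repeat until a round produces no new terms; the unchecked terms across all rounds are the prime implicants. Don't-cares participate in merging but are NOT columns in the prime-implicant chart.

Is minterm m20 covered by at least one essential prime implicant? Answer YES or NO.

NO

size-2^0 implicants → 000000(✓)  000001(✓)  001001(✓)  001011(✓)  010000(✓)  010001(✓)  010100(✓)  100000(✓)  100001(✓)  100010(✓)  100101(✓)  110010(✓)  110011(✓)  110100(✓)  110110(✓)  111001
size-2^1 implicants → -00000(✓)  -00001(✓)  -10100  0-0000(✓)  0-0001(✓)  00-001  00000-(✓)  0010-1  010-00  01000-(✓)  1-0010  100-01  1000-0  10000-(✓)  110-10  11001-  1101-0
size-2^2 implicants → -0000-  0-000-
Unchecked terms (primes): -0000-, -10100, 0-000-, 00-001, 0010-1, 010-00, 1-0010, 100-01, 1000-0, 110-10, 11001-, 1101-0, 111001
Minterm coverage:
  m0 ⊆ -0000-,0-000-
  m1 ⊆ -0000-,0-000-,00-001
  m9 ⊆ 00-001,0010-1
  m11 ⊆ 0010-1 [E]
  m16 ⊆ 0-000-,010-00
  m17 ⊆ 0-000- [E]
  m20 ⊆ -10100,010-00
  m33 ⊆ -0000-,100-01
  m34 ⊆ 1-0010,1000-0
  m50 ⊆ 1-0010,110-10,11001-
  m51 ⊆ 11001- [E]
  m54 ⊆ 110-10,1101-0
  m57 ⊆ 111001 [E]
E = {0-000-, 0010-1, 11001-, 111001}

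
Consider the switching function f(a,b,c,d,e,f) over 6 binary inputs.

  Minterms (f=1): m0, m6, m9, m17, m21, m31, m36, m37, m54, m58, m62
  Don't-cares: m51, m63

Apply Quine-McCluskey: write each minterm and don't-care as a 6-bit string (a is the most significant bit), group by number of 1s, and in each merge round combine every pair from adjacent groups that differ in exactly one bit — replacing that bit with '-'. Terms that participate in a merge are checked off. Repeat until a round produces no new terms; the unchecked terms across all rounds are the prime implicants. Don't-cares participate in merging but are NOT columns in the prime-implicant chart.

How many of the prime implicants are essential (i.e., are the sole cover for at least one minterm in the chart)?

[col 0] 000000, 000110, 001001, 010001*, 010101*, 011111*, 100100*, 100101*, 110011, 110110*, 111010*, 111110*, 111111*
[col 1] -11111, 010-01, 10010-, 11-110, 111-10, 11111-
Prime implicants: -11111, 000000, 000110, 001001, 010-01, 10010-, 11-110, 110011, 111-10, 11111-
PI chart (minterm → PIs covering it):
  0 | 000000  (sole → essential)
  6 | 000110  (sole → essential)
  9 | 001001  (sole → essential)
  17 | 010-01  (sole → essential)
  21 | 010-01  (sole → essential)
  31 | -11111  (sole → essential)
  36 | 10010-  (sole → essential)
  37 | 10010-  (sole → essential)
  54 | 11-110  (sole → essential)
  58 | 111-10  (sole → essential)
  62 | 11-110,111-10,11111-
Essential prime implicants: -11111, 000000, 000110, 001001, 010-01, 10010-, 11-110, 111-10

8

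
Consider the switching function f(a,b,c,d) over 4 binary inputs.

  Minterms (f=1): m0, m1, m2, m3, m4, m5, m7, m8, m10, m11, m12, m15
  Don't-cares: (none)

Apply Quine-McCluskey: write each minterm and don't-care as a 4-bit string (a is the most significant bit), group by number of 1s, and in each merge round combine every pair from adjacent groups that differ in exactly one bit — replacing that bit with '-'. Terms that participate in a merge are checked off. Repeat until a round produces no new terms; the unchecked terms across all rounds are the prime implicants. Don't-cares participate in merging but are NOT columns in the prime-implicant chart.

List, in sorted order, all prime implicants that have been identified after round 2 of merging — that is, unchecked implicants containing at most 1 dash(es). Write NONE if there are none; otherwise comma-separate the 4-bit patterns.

NONE

size-2^0 implicants → 0000(✓)  0001(✓)  0010(✓)  0011(✓)  0100(✓)  0101(✓)  0111(✓)  1000(✓)  1010(✓)  1011(✓)  1100(✓)  1111(✓)
size-2^1 implicants → -000(✓)  -010(✓)  -011(✓)  -100(✓)  -111(✓)  0-00(✓)  0-01(✓)  0-11(✓)  00-0(✓)  00-1(✓)  000-(✓)  001-(✓)  01-1(✓)  010-(✓)  1-00(✓)  1-11(✓)  10-0(✓)  101-(✓)
size-2^2 implicants → --00  --11  -0-0  -01-  0--1  0-0-  00--
Unchecked terms (primes): --00, --11, -0-0, -01-, 0--1, 0-0-, 00--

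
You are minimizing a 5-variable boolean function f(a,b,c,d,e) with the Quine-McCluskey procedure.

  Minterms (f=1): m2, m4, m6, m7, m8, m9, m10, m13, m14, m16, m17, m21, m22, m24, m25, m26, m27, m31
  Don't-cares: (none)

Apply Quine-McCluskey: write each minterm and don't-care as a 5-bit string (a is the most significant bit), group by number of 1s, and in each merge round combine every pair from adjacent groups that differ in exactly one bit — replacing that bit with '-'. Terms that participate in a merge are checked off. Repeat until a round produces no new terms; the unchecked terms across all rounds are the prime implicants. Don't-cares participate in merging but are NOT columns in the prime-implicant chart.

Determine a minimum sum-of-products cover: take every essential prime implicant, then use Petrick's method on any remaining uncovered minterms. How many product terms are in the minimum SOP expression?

Round 0: 00010✓ 00100✓ 00110✓ 00111✓ 01000✓ 01001✓ 01010✓ 01101✓ 01110✓ 10000✓ 10001✓ 10101✓ 10110✓ 11000✓ 11001✓ 11010✓ 11011✓ 11111✓
Round 1: -0110 -1000✓ -1001✓ -1010✓ 0-010✓ 0-110✓ 00-10✓ 001-0 0011- 01-01 01-10✓ 010-0✓ 0100-✓ 1-000✓ 1-001✓ 10-01 1000-✓ 11-11 110-0✓ 110-1✓ 1100-✓ 1101-✓
Round 2: -10-0 -100- 0--10 1-00- 110--
PIs = {-0110, -10-0, -100-, 0--10, 001-0, 0011-, 01-01, 1-00-, 10-01, 11-11, 110--}
Coverage chart:
  m2: 0--10 ←essential
  m4: 001-0 ←essential
  m6: -0110,0--10,001-0,0011-
  m7: 0011- ←essential
  m8: -10-0,-100-
  m9: -100-,01-01
  m10: -10-0,0--10
  m13: 01-01 ←essential
  m14: 0--10 ←essential
  m16: 1-00- ←essential
  m17: 1-00-,10-01
  m21: 10-01 ←essential
  m22: -0110 ←essential
  m24: -10-0,-100-,1-00-,110--
  m25: -100-,1-00-,110--
  m26: -10-0,110--
  m27: 11-11,110--
  m31: 11-11 ←essential
Essential: -0110, 0--10, 001-0, 0011-, 01-01, 1-00-, 10-01, 11-11
Petrick residual → -10-0
Min cover (9 terms): b'cde' + bc'e' + a'de' + a'b'ce' + a'b'cd + a'bd'e + ac'd' + ab'd'e + abde

9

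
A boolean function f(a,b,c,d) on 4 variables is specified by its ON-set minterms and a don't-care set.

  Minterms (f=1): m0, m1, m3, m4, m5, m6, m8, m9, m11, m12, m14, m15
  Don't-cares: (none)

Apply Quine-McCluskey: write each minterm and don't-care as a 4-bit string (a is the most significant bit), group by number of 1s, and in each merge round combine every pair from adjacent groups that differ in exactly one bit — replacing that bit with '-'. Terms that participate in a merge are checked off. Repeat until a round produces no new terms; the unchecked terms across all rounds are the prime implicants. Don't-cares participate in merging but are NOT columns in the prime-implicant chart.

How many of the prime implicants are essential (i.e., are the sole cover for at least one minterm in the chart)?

3

size-2^0 implicants → 0000(✓)  0001(✓)  0011(✓)  0100(✓)  0101(✓)  0110(✓)  1000(✓)  1001(✓)  1011(✓)  1100(✓)  1110(✓)  1111(✓)
size-2^1 implicants → -000(✓)  -001(✓)  -011(✓)  -100(✓)  -110(✓)  0-00(✓)  0-01(✓)  00-1(✓)  000-(✓)  01-0(✓)  010-(✓)  1-00(✓)  1-11  10-1(✓)  100-(✓)  11-0(✓)  111-
size-2^2 implicants → --00  -0-1  -00-  -1-0  0-0-
Unchecked terms (primes): --00, -0-1, -00-, -1-0, 0-0-, 1-11, 111-
Minterm coverage:
  m0 ⊆ --00,-00-,0-0-
  m1 ⊆ -0-1,-00-,0-0-
  m3 ⊆ -0-1 [E]
  m4 ⊆ --00,-1-0,0-0-
  m5 ⊆ 0-0- [E]
  m6 ⊆ -1-0 [E]
  m8 ⊆ --00,-00-
  m9 ⊆ -0-1,-00-
  m11 ⊆ -0-1,1-11
  m12 ⊆ --00,-1-0
  m14 ⊆ -1-0,111-
  m15 ⊆ 1-11,111-
E = {-0-1, -1-0, 0-0-}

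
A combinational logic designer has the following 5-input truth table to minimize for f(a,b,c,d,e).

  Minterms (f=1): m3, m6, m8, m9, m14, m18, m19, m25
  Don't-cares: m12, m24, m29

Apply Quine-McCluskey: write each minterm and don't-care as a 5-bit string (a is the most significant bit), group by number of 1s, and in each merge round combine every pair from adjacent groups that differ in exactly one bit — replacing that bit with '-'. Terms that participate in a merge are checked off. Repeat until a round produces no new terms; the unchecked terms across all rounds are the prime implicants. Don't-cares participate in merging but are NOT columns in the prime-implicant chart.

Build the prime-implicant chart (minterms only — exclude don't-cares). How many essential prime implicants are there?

4

Round 0: 00011✓ 00110✓ 01000✓ 01001✓ 01100✓ 01110✓ 10010✓ 10011✓ 11000✓ 11001✓ 11101✓
Round 1: -0011 -1000✓ -1001✓ 0-110 01-00 0100-✓ 011-0 1001- 11-01 1100-✓
Round 2: -100-
PIs = {-0011, -100-, 0-110, 01-00, 011-0, 1001-, 11-01}
Coverage chart:
  m3: -0011 ←essential
  m6: 0-110 ←essential
  m8: -100-,01-00
  m9: -100- ←essential
  m14: 0-110,011-0
  m18: 1001- ←essential
  m19: -0011,1001-
  m25: -100-,11-01
Essential: -0011, -100-, 0-110, 1001-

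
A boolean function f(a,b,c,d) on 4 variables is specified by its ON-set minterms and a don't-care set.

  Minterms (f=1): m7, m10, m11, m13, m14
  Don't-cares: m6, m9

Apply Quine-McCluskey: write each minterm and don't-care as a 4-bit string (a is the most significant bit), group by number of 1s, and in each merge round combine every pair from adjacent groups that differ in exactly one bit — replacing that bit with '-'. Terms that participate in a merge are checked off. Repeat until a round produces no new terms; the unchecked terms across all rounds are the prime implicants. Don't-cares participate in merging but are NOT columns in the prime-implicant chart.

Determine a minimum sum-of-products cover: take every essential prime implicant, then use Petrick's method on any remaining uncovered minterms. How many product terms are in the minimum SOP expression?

[col 0] 0110*, 0111*, 1001*, 1010*, 1011*, 1101*, 1110*
[col 1] -110, 011-, 1-01, 1-10, 10-1, 101-
Prime implicants: -110, 011-, 1-01, 1-10, 10-1, 101-
PI chart (minterm → PIs covering it):
  7 | 011-  (sole → essential)
  10 | 1-10,101-
  11 | 10-1,101-
  13 | 1-01  (sole → essential)
  14 | -110,1-10
Essential prime implicants: 011-, 1-01
Petrick residual → -110, 101-
Minimum SOP uses 4 PIs: bcd' + a'bc + ac'd + ab'c

4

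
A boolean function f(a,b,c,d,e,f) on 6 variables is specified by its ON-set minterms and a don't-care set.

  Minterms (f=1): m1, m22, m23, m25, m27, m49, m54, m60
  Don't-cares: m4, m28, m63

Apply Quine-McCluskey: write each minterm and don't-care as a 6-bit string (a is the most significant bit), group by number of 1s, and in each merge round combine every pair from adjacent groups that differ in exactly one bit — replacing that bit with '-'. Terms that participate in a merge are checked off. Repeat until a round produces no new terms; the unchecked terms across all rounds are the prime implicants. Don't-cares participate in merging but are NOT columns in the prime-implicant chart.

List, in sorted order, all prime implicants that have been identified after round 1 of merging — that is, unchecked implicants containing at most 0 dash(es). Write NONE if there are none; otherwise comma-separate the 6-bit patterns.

[col 0] 000001, 000100, 010110*, 010111*, 011001*, 011011*, 011100*, 110001, 110110*, 111100*, 111111
[col 1] -10110, -11100, 01011-, 0110-1
Prime implicants: -10110, -11100, 000001, 000100, 01011-, 0110-1, 110001, 111111

000001, 000100, 110001, 111111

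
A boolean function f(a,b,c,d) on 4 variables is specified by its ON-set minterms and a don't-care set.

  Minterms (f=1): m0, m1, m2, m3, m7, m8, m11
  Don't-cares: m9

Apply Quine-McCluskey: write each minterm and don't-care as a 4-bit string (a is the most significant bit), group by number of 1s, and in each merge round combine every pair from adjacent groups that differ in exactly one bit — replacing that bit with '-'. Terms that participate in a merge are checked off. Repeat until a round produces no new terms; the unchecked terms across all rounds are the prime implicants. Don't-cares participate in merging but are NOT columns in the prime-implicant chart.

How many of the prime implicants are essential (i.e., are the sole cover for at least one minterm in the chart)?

size-2^0 implicants → 0000(✓)  0001(✓)  0010(✓)  0011(✓)  0111(✓)  1000(✓)  1001(✓)  1011(✓)
size-2^1 implicants → -000(✓)  -001(✓)  -011(✓)  0-11  00-0(✓)  00-1(✓)  000-(✓)  001-(✓)  10-1(✓)  100-(✓)
size-2^2 implicants → -0-1  -00-  00--
Unchecked terms (primes): -0-1, -00-, 0-11, 00--
Minterm coverage:
  m0 ⊆ -00-,00--
  m1 ⊆ -0-1,-00-,00--
  m2 ⊆ 00-- [E]
  m3 ⊆ -0-1,0-11,00--
  m7 ⊆ 0-11 [E]
  m8 ⊆ -00- [E]
  m11 ⊆ -0-1 [E]
E = {-0-1, -00-, 0-11, 00--}

4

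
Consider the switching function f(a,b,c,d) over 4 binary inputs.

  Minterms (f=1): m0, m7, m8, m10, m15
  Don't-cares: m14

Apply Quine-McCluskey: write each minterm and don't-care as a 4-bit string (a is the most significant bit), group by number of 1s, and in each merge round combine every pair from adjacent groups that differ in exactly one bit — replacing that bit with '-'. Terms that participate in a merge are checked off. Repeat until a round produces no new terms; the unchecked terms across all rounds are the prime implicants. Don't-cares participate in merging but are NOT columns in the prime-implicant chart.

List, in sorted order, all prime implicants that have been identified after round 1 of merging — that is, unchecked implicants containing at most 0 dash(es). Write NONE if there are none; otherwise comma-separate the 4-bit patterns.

NONE

Round 0: 0000✓ 0111✓ 1000✓ 1010✓ 1110✓ 1111✓
Round 1: -000 -111 1-10 10-0 111-
PIs = {-000, -111, 1-10, 10-0, 111-}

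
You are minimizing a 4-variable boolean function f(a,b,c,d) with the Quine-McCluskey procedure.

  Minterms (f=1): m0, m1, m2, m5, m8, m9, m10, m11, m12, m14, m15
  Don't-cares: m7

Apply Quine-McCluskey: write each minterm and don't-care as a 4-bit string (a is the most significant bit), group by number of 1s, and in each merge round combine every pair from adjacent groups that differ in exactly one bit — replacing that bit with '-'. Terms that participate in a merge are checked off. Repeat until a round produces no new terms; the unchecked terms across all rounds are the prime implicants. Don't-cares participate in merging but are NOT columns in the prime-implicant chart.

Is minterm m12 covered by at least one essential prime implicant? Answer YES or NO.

YES

Round 0: 0000✓ 0001✓ 0010✓ 0101✓ 0111✓ 1000✓ 1001✓ 1010✓ 1011✓ 1100✓ 1110✓ 1111✓
Round 1: -000✓ -001✓ -010✓ -111 0-01 00-0✓ 000-✓ 01-1 1-00✓ 1-10✓ 1-11✓ 10-0✓ 10-1✓ 100-✓ 101-✓ 11-0✓ 111-✓
Round 2: -0-0 -00- 1--0 1-1- 10--
PIs = {-0-0, -00-, -111, 0-01, 01-1, 1--0, 1-1-, 10--}
Coverage chart:
  m0: -0-0,-00-
  m1: -00-,0-01
  m2: -0-0 ←essential
  m5: 0-01,01-1
  m8: -0-0,-00-,1--0,10--
  m9: -00-,10--
  m10: -0-0,1--0,1-1-,10--
  m11: 1-1-,10--
  m12: 1--0 ←essential
  m14: 1--0,1-1-
  m15: -111,1-1-
Essential: -0-0, 1--0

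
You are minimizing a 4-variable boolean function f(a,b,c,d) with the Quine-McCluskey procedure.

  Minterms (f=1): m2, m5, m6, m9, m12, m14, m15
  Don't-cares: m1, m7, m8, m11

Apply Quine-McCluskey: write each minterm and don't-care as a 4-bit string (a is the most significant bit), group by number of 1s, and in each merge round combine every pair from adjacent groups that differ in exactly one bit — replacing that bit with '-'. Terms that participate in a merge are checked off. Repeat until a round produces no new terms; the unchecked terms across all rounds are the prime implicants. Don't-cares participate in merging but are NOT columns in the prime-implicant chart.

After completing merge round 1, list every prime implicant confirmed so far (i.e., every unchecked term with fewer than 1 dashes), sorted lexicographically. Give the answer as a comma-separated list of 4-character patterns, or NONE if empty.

size-2^0 implicants → 0001(✓)  0010(✓)  0101(✓)  0110(✓)  0111(✓)  1000(✓)  1001(✓)  1011(✓)  1100(✓)  1110(✓)  1111(✓)
size-2^1 implicants → -001  -110(✓)  -111(✓)  0-01  0-10  01-1  011-(✓)  1-00  1-11  10-1  100-  11-0  111-(✓)
size-2^2 implicants → -11-
Unchecked terms (primes): -001, -11-, 0-01, 0-10, 01-1, 1-00, 1-11, 10-1, 100-, 11-0

NONE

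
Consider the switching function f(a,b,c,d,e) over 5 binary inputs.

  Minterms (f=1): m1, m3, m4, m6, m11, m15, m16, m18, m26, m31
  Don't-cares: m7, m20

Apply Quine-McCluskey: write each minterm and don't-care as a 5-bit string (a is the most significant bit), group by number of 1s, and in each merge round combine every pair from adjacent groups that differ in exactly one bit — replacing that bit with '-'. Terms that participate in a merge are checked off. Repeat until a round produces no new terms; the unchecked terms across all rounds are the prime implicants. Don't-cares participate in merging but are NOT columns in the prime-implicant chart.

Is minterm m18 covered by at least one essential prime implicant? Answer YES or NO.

YES

[col 0] 00001*, 00011*, 00100*, 00110*, 00111*, 01011*, 01111*, 10000*, 10010*, 10100*, 11010*, 11111*
[col 1] -0100, -1111, 0-011*, 0-111*, 00-11*, 000-1, 001-0, 0011-, 01-11*, 1-010, 10-00, 100-0
[col 2] 0--11
Prime implicants: -0100, -1111, 0--11, 000-1, 001-0, 0011-, 1-010, 10-00, 100-0
PI chart (minterm → PIs covering it):
  1 | 000-1  (sole → essential)
  3 | 0--11,000-1
  4 | -0100,001-0
  6 | 001-0,0011-
  11 | 0--11  (sole → essential)
  15 | -1111,0--11
  16 | 10-00,100-0
  18 | 1-010,100-0
  26 | 1-010  (sole → essential)
  31 | -1111  (sole → essential)
Essential prime implicants: -1111, 0--11, 000-1, 1-010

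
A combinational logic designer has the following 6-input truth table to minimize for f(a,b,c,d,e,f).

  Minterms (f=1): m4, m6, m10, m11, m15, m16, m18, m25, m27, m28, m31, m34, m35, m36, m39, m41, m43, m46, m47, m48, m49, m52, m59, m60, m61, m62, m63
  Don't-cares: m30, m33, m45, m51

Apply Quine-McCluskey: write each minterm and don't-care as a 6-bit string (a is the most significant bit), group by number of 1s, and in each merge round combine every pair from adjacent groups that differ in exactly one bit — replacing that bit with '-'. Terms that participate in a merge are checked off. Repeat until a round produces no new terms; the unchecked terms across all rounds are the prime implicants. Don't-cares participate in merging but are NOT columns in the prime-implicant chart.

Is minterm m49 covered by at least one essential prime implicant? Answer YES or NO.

size-2^0 implicants → 000100(✓)  000110(✓)  001010(✓)  001011(✓)  001111(✓)  010000(✓)  010010(✓)  011001(✓)  011011(✓)  011100(✓)  011110(✓)  011111(✓)  100001(✓)  100010(✓)  100011(✓)  100100(✓)  100111(✓)  101001(✓)  101011(✓)  101101(✓)  101110(✓)  101111(✓)  110000(✓)  110001(✓)  110011(✓)  110100(✓)  111011(✓)  111100(✓)  111101(✓)  111110(✓)  111111(✓)
size-2^1 implicants → -00100  -01011(✓)  -01111(✓)  -10000  -11011(✓)  -11100(✓)  -11110(✓)  -11111(✓)  0-1011(✓)  0-1111(✓)  0001-0  001-11(✓)  00101-  0100-0  011-11(✓)  0110-1  0111-0(✓)  01111-(✓)  1-0001(✓)  1-0011(✓)  1-0100  1-1011(✓)  1-1101(✓)  1-1110(✓)  1-1111(✓)  10-001(✓)  10-011(✓)  10-111(✓)  100-11(✓)  1000-1(✓)  10001-  101-01(✓)  101-11(✓)  1010-1(✓)  1011-1(✓)  10111-(✓)  11-011(✓)  11-100  110-00  1100-1(✓)  11000-  111-11(✓)  1111-0(✓)  1111-1(✓)  11110-(✓)  11111-(✓)
size-2^2 implicants → --1011(✓)  --1111(✓)  -01-11(✓)  -11-11(✓)  -111-0  -1111-  0-1-11(✓)  1--011  1-00-1  1-1-11(✓)  1-11-1  1-111-  10--11  10-0-1  101--1  1111--
size-2^3 implicants → --1-11
Unchecked terms (primes): --1-11, -00100, -10000, -111-0, -1111-, 0001-0, 00101-, 0100-0, 0110-1, 1--011, 1-00-1, 1-0100, 1-11-1, 1-111-, 10--11, 10-0-1, 10001-, 101--1, 11-100, 110-00, 11000-, 1111--
Minterm coverage:
  m4 ⊆ -00100,0001-0
  m6 ⊆ 0001-0 [E]
  m10 ⊆ 00101- [E]
  m11 ⊆ --1-11,00101-
  m15 ⊆ --1-11 [E]
  m16 ⊆ -10000,0100-0
  m18 ⊆ 0100-0 [E]
  m25 ⊆ 0110-1 [E]
  m27 ⊆ --1-11,0110-1
  m28 ⊆ -111-0 [E]
  m31 ⊆ --1-11,-1111-
  m34 ⊆ 10001- [E]
  m35 ⊆ 1--011,1-00-1,10--11,10-0-1,10001-
  m36 ⊆ -00100,1-0100
  m39 ⊆ 10--11 [E]
  m41 ⊆ 10-0-1,101--1
  m43 ⊆ --1-11,1--011,10--11,10-0-1,101--1
  m46 ⊆ 1-111- [E]
  m47 ⊆ --1-11,1-11-1,1-111-,10--11,101--1
  m48 ⊆ -10000,110-00,11000-
  m49 ⊆ 1-00-1,11000-
  m52 ⊆ 1-0100,11-100,110-00
  m59 ⊆ --1-11,1--011
  m60 ⊆ -111-0,11-100,1111--
  m61 ⊆ 1-11-1,1111--
  m62 ⊆ -111-0,-1111-,1-111-,1111--
  m63 ⊆ --1-11,-1111-,1-11-1,1-111-,1111--
E = {--1-11, -111-0, 0001-0, 00101-, 0100-0, 0110-1, 1-111-, 10--11, 10001-}

NO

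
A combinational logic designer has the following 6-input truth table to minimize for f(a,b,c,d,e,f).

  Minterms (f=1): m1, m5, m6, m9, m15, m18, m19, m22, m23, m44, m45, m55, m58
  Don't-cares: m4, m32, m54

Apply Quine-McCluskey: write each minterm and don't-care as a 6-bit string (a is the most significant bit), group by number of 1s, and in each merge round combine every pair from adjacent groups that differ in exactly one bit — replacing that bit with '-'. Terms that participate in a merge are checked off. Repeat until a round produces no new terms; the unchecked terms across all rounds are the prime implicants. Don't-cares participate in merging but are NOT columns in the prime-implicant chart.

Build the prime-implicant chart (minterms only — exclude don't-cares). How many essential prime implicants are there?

[col 0] 000001*, 000100*, 000101*, 000110*, 001001*, 001111, 010010*, 010011*, 010110*, 010111*, 100000, 101100*, 101101*, 110110*, 110111*, 111010
[col 1] -10110*, -10111*, 0-0110, 00-001, 000-01, 0001-0, 00010-, 010-10*, 010-11*, 01001-*, 01011-*, 10110-, 11011-*
[col 2] -1011-, 010-1-
Prime implicants: -1011-, 0-0110, 00-001, 000-01, 0001-0, 00010-, 001111, 010-1-, 100000, 10110-, 111010
PI chart (minterm → PIs covering it):
  1 | 00-001,000-01
  5 | 000-01,00010-
  6 | 0-0110,0001-0
  9 | 00-001  (sole → essential)
  15 | 001111  (sole → essential)
  18 | 010-1-  (sole → essential)
  19 | 010-1-  (sole → essential)
  22 | -1011-,0-0110,010-1-
  23 | -1011-,010-1-
  44 | 10110-  (sole → essential)
  45 | 10110-  (sole → essential)
  55 | -1011-  (sole → essential)
  58 | 111010  (sole → essential)
Essential prime implicants: -1011-, 00-001, 001111, 010-1-, 10110-, 111010

6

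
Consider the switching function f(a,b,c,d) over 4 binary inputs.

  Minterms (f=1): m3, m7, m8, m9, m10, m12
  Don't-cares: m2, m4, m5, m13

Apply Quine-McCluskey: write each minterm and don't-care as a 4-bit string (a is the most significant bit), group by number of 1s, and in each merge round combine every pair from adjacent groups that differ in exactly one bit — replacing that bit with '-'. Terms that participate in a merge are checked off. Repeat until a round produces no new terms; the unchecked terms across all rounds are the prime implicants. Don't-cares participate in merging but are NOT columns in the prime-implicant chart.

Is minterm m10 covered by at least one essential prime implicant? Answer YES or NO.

NO

size-2^0 implicants → 0010(✓)  0011(✓)  0100(✓)  0101(✓)  0111(✓)  1000(✓)  1001(✓)  1010(✓)  1100(✓)  1101(✓)
size-2^1 implicants → -010  -100(✓)  -101(✓)  0-11  001-  01-1  010-(✓)  1-00(✓)  1-01(✓)  10-0  100-(✓)  110-(✓)
size-2^2 implicants → -10-  1-0-
Unchecked terms (primes): -010, -10-, 0-11, 001-, 01-1, 1-0-, 10-0
Minterm coverage:
  m3 ⊆ 0-11,001-
  m7 ⊆ 0-11,01-1
  m8 ⊆ 1-0-,10-0
  m9 ⊆ 1-0- [E]
  m10 ⊆ -010,10-0
  m12 ⊆ -10-,1-0-
E = {1-0-}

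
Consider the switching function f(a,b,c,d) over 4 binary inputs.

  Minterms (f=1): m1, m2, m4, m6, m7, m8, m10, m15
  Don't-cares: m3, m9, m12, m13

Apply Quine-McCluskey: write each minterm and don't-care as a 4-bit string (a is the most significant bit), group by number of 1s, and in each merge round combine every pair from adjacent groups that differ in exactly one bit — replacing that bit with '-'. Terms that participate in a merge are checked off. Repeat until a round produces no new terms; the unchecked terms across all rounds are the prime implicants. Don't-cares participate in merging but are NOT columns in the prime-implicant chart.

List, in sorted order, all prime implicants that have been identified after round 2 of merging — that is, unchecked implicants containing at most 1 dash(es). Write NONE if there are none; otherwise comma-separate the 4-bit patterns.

Round 0: 0001✓ 0010✓ 0011✓ 0100✓ 0110✓ 0111✓ 1000✓ 1001✓ 1010✓ 1100✓ 1101✓ 1111✓
Round 1: -001 -010 -100 -111 0-10✓ 0-11✓ 00-1 001-✓ 01-0 011-✓ 1-00✓ 1-01✓ 10-0 100-✓ 11-1 110-✓
Round 2: 0-1- 1-0-
PIs = {-001, -010, -100, -111, 0-1-, 00-1, 01-0, 1-0-, 10-0, 11-1}

-001, -010, -100, -111, 00-1, 01-0, 10-0, 11-1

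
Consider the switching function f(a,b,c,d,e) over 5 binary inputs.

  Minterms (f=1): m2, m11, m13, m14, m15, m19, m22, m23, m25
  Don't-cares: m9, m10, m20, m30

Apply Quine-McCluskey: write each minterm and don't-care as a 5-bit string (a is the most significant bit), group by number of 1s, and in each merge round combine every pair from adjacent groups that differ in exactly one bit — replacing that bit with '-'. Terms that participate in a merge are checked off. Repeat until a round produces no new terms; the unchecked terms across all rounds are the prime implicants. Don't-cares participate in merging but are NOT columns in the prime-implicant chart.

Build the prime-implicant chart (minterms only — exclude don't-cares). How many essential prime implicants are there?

size-2^0 implicants → 00010(✓)  01001(✓)  01010(✓)  01011(✓)  01101(✓)  01110(✓)  01111(✓)  10011(✓)  10100(✓)  10110(✓)  10111(✓)  11001(✓)  11110(✓)
size-2^1 implicants → -1001  -1110  0-010  01-01(✓)  01-10(✓)  01-11(✓)  010-1(✓)  0101-(✓)  011-1(✓)  0111-(✓)  1-110  10-11  101-0  1011-
size-2^2 implicants → 01--1  01-1-
Unchecked terms (primes): -1001, -1110, 0-010, 01--1, 01-1-, 1-110, 10-11, 101-0, 1011-
Minterm coverage:
  m2 ⊆ 0-010 [E]
  m11 ⊆ 01--1,01-1-
  m13 ⊆ 01--1 [E]
  m14 ⊆ -1110,01-1-
  m15 ⊆ 01--1,01-1-
  m19 ⊆ 10-11 [E]
  m22 ⊆ 1-110,101-0,1011-
  m23 ⊆ 10-11,1011-
  m25 ⊆ -1001 [E]
E = {-1001, 0-010, 01--1, 10-11}

4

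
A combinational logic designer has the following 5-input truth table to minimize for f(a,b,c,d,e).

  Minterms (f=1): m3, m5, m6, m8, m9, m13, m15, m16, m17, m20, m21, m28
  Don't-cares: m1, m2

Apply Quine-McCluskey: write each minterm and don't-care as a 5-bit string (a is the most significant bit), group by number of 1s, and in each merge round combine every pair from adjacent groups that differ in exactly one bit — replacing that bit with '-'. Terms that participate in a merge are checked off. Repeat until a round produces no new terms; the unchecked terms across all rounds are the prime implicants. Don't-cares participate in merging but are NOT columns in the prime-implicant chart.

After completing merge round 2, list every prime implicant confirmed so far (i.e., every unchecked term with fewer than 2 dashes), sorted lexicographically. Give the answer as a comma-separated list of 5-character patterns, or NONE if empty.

size-2^0 implicants → 00001(✓)  00010(✓)  00011(✓)  00101(✓)  00110(✓)  01000(✓)  01001(✓)  01101(✓)  01111(✓)  10000(✓)  10001(✓)  10100(✓)  10101(✓)  11100(✓)
size-2^1 implicants → -0001(✓)  -0101(✓)  0-001(✓)  0-101(✓)  00-01(✓)  00-10  000-1  0001-  01-01(✓)  0100-  011-1  1-100  10-00(✓)  10-01(✓)  1000-(✓)  1010-(✓)
size-2^2 implicants → -0-01  0--01  10-0-
Unchecked terms (primes): -0-01, 0--01, 00-10, 000-1, 0001-, 0100-, 011-1, 1-100, 10-0-

00-10, 000-1, 0001-, 0100-, 011-1, 1-100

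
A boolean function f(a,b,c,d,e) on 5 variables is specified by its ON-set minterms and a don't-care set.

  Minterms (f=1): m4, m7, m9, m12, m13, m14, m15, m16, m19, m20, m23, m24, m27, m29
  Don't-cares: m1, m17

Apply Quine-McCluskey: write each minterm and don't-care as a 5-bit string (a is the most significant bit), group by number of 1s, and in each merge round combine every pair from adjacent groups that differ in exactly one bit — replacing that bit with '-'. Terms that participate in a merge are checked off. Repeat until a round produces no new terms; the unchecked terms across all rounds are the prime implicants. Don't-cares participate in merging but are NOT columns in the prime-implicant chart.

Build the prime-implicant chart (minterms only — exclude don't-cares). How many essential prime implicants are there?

4

[col 0] 00001*, 00100*, 00111*, 01001*, 01100*, 01101*, 01110*, 01111*, 10000*, 10001*, 10011*, 10100*, 10111*, 11000*, 11011*, 11101*
[col 1] -0001, -0100, -0111, -1101, 0-001, 0-100, 0-111, 01-01, 011-0*, 011-1*, 0110-*, 0111-*, 1-000, 1-011, 10-00, 10-11, 100-1, 1000-
[col 2] 011--
Prime implicants: -0001, -0100, -0111, -1101, 0-001, 0-100, 0-111, 01-01, 011--, 1-000, 1-011, 10-00, 10-11, 100-1, 1000-
PI chart (minterm → PIs covering it):
  4 | -0100,0-100
  7 | -0111,0-111
  9 | 0-001,01-01
  12 | 0-100,011--
  13 | -1101,01-01,011--
  14 | 011--  (sole → essential)
  15 | 0-111,011--
  16 | 1-000,10-00,1000-
  19 | 1-011,10-11,100-1
  20 | -0100,10-00
  23 | -0111,10-11
  24 | 1-000  (sole → essential)
  27 | 1-011  (sole → essential)
  29 | -1101  (sole → essential)
Essential prime implicants: -1101, 011--, 1-000, 1-011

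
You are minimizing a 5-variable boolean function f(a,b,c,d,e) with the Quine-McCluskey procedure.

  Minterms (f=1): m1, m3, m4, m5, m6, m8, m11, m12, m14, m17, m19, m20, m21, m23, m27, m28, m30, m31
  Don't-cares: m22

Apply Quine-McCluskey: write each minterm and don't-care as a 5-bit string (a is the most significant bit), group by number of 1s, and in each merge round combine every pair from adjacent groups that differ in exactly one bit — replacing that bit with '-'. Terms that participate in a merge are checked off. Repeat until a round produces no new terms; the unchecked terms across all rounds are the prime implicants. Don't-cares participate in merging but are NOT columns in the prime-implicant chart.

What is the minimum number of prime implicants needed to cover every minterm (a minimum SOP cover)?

5

size-2^0 implicants → 00001(✓)  00011(✓)  00100(✓)  00101(✓)  00110(✓)  01000(✓)  01011(✓)  01100(✓)  01110(✓)  10001(✓)  10011(✓)  10100(✓)  10101(✓)  10110(✓)  10111(✓)  11011(✓)  11100(✓)  11110(✓)  11111(✓)
size-2^1 implicants → -0001(✓)  -0011(✓)  -0100(✓)  -0101(✓)  -0110(✓)  -1011(✓)  -1100(✓)  -1110(✓)  0-011(✓)  0-100(✓)  0-110(✓)  00-01(✓)  000-1(✓)  001-0(✓)  0010-(✓)  01-00  011-0(✓)  1-011(✓)  1-100(✓)  1-110(✓)  1-111(✓)  10-01(✓)  10-11(✓)  100-1(✓)  101-0(✓)  101-1(✓)  1010-(✓)  1011-(✓)  11-11(✓)  111-0(✓)  1111-(✓)
size-2^2 implicants → --011  --100(✓)  --110(✓)  -0-01  -00-1  -01-0(✓)  -010-  -11-0(✓)  0-1-0(✓)  1--11  1-1-0(✓)  1-11-  10--1  101--
size-2^3 implicants → --1-0
Unchecked terms (primes): --011, --1-0, -0-01, -00-1, -010-, 01-00, 1--11, 1-11-, 10--1, 101--
Minterm coverage:
  m1 ⊆ -0-01,-00-1
  m3 ⊆ --011,-00-1
  m4 ⊆ --1-0,-010-
  m5 ⊆ -0-01,-010-
  m6 ⊆ --1-0 [E]
  m8 ⊆ 01-00 [E]
  m11 ⊆ --011 [E]
  m12 ⊆ --1-0,01-00
  m14 ⊆ --1-0 [E]
  m17 ⊆ -0-01,-00-1,10--1
  m19 ⊆ --011,-00-1,1--11,10--1
  m20 ⊆ --1-0,-010-,101--
  m21 ⊆ -0-01,-010-,10--1,101--
  m23 ⊆ 1--11,1-11-,10--1,101--
  m27 ⊆ --011,1--11
  m28 ⊆ --1-0 [E]
  m30 ⊆ --1-0,1-11-
  m31 ⊆ 1--11,1-11-
E = {--011, --1-0, 01-00}
Petrick residual → -0-01, 1--11
Cover = c'de + ce' + b'd'e + a'bd'e' + ade  |cover|=5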